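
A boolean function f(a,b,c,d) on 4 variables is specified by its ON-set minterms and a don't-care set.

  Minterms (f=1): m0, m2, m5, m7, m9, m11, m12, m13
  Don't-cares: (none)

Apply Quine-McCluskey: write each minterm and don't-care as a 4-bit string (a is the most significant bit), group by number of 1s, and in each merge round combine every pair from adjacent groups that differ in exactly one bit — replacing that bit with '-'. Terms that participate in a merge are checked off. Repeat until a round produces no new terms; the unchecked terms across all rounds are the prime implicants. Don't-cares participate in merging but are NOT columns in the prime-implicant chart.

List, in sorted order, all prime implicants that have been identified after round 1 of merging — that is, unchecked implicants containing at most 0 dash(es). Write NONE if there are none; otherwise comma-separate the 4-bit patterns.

Round 0: 0000✓ 0010✓ 0101✓ 0111✓ 1001✓ 1011✓ 1100✓ 1101✓
Round 1: -101 00-0 01-1 1-01 10-1 110-
PIs = {-101, 00-0, 01-1, 1-01, 10-1, 110-}

NONE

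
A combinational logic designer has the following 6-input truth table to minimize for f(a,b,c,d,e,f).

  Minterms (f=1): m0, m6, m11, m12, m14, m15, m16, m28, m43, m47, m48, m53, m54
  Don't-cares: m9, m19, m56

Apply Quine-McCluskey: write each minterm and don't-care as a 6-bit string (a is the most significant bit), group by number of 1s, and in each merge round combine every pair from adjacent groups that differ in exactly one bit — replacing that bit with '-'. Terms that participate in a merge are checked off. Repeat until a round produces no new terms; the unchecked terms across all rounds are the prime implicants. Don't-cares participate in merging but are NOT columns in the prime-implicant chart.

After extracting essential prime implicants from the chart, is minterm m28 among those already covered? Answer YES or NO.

YES

size-2^0 implicants → 000000(✓)  000110(✓)  001001(✓)  001011(✓)  001100(✓)  001110(✓)  001111(✓)  010000(✓)  010011  011100(✓)  101011(✓)  101111(✓)  110000(✓)  110101  110110  111000(✓)
size-2^1 implicants → -01011(✓)  -01111(✓)  -10000  0-0000  0-1100  00-110  001-11(✓)  0010-1  0011-0  00111-  101-11(✓)  11-000
size-2^2 implicants → -01-11
Unchecked terms (primes): -01-11, -10000, 0-0000, 0-1100, 00-110, 0010-1, 0011-0, 00111-, 010011, 11-000, 110101, 110110
Minterm coverage:
  m0 ⊆ 0-0000 [E]
  m6 ⊆ 00-110 [E]
  m11 ⊆ -01-11,0010-1
  m12 ⊆ 0-1100,0011-0
  m14 ⊆ 00-110,0011-0,00111-
  m15 ⊆ -01-11,00111-
  m16 ⊆ -10000,0-0000
  m28 ⊆ 0-1100 [E]
  m43 ⊆ -01-11 [E]
  m47 ⊆ -01-11 [E]
  m48 ⊆ -10000,11-000
  m53 ⊆ 110101 [E]
  m54 ⊆ 110110 [E]
E = {-01-11, 0-0000, 0-1100, 00-110, 110101, 110110}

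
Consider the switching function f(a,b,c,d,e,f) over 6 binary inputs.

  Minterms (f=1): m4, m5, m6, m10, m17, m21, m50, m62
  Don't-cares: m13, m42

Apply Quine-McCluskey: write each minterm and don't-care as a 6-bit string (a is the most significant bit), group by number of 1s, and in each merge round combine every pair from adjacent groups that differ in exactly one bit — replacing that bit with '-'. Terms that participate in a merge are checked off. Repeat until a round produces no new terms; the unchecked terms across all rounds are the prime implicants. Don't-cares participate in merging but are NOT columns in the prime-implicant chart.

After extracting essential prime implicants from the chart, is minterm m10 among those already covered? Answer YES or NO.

size-2^0 implicants → 000100(✓)  000101(✓)  000110(✓)  001010(✓)  001101(✓)  010001(✓)  010101(✓)  101010(✓)  110010  111110
size-2^1 implicants → -01010  0-0101  00-101  0001-0  00010-  010-01
Unchecked terms (primes): -01010, 0-0101, 00-101, 0001-0, 00010-, 010-01, 110010, 111110
Minterm coverage:
  m4 ⊆ 0001-0,00010-
  m5 ⊆ 0-0101,00-101,00010-
  m6 ⊆ 0001-0 [E]
  m10 ⊆ -01010 [E]
  m17 ⊆ 010-01 [E]
  m21 ⊆ 0-0101,010-01
  m50 ⊆ 110010 [E]
  m62 ⊆ 111110 [E]
E = {-01010, 0001-0, 010-01, 110010, 111110}

YES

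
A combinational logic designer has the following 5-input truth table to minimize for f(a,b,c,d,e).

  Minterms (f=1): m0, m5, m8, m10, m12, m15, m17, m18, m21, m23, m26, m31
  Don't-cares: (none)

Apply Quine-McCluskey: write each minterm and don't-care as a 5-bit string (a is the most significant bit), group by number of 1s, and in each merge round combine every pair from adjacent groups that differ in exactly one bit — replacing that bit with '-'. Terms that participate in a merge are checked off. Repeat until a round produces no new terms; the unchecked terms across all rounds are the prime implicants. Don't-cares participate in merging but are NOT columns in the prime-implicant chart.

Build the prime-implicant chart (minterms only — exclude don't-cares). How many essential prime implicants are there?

6

Round 0: 00000✓ 00101✓ 01000✓ 01010✓ 01100✓ 01111✓ 10001✓ 10010✓ 10101✓ 10111✓ 11010✓ 11111✓
Round 1: -0101 -1010 -1111 0-000 01-00 010-0 1-010 1-111 10-01 101-1
PIs = {-0101, -1010, -1111, 0-000, 01-00, 010-0, 1-010, 1-111, 10-01, 101-1}
Coverage chart:
  m0: 0-000 ←essential
  m5: -0101 ←essential
  m8: 0-000,01-00,010-0
  m10: -1010,010-0
  m12: 01-00 ←essential
  m15: -1111 ←essential
  m17: 10-01 ←essential
  m18: 1-010 ←essential
  m21: -0101,10-01,101-1
  m23: 1-111,101-1
  m26: -1010,1-010
  m31: -1111,1-111
Essential: -0101, -1111, 0-000, 01-00, 1-010, 10-01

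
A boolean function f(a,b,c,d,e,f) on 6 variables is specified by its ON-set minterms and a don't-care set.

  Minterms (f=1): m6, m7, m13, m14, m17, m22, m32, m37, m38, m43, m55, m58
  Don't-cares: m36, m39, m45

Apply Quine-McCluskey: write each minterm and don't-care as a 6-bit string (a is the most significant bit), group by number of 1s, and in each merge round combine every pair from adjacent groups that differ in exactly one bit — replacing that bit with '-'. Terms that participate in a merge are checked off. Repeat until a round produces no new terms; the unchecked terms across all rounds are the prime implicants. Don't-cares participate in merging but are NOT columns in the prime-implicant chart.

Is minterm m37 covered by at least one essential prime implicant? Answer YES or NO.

NO

[col 0] 000110*, 000111*, 001101*, 001110*, 010001, 010110*, 100000*, 100100*, 100101*, 100110*, 100111*, 101011, 101101*, 110111*, 111010
[col 1] -00110*, -00111*, -01101, 0-0110, 00-110, 00011-*, 1-0111, 10-101, 100-00, 1001-0*, 1001-1*, 10010-*, 10011-*
[col 2] -0011-, 1001--
Prime implicants: -0011-, -01101, 0-0110, 00-110, 010001, 1-0111, 10-101, 100-00, 1001--, 101011, 111010
PI chart (minterm → PIs covering it):
  6 | -0011-,0-0110,00-110
  7 | -0011-  (sole → essential)
  13 | -01101  (sole → essential)
  14 | 00-110  (sole → essential)
  17 | 010001  (sole → essential)
  22 | 0-0110  (sole → essential)
  32 | 100-00  (sole → essential)
  37 | 10-101,1001--
  38 | -0011-,1001--
  43 | 101011  (sole → essential)
  55 | 1-0111  (sole → essential)
  58 | 111010  (sole → essential)
Essential prime implicants: -0011-, -01101, 0-0110, 00-110, 010001, 1-0111, 100-00, 101011, 111010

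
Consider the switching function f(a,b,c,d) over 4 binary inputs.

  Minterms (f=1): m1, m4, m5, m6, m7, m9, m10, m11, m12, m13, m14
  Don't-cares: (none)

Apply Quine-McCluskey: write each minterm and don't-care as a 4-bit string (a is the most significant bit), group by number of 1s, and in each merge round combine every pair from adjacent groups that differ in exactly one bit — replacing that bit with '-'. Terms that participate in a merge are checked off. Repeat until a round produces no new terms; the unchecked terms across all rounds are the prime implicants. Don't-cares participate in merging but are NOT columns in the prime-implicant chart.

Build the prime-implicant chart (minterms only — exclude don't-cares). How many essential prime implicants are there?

2

Round 0: 0001✓ 0100✓ 0101✓ 0110✓ 0111✓ 1001✓ 1010✓ 1011✓ 1100✓ 1101✓ 1110✓
Round 1: -001✓ -100✓ -101✓ -110✓ 0-01✓ 01-0✓ 01-1✓ 010-✓ 011-✓ 1-01✓ 1-10 10-1 101- 11-0✓ 110-✓
Round 2: --01 -1-0 -10- 01--
PIs = {--01, -1-0, -10-, 01--, 1-10, 10-1, 101-}
Coverage chart:
  m1: --01 ←essential
  m4: -1-0,-10-,01--
  m5: --01,-10-,01--
  m6: -1-0,01--
  m7: 01-- ←essential
  m9: --01,10-1
  m10: 1-10,101-
  m11: 10-1,101-
  m12: -1-0,-10-
  m13: --01,-10-
  m14: -1-0,1-10
Essential: --01, 01--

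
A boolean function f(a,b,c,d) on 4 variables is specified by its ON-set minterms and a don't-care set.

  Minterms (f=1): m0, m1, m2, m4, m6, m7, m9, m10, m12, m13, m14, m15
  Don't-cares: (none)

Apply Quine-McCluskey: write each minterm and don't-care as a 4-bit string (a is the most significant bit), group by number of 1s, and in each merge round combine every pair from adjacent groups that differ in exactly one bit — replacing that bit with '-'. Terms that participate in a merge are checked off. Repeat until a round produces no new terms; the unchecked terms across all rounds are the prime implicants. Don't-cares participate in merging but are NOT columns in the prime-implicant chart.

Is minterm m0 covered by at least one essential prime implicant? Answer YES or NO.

size-2^0 implicants → 0000(✓)  0001(✓)  0010(✓)  0100(✓)  0110(✓)  0111(✓)  1001(✓)  1010(✓)  1100(✓)  1101(✓)  1110(✓)  1111(✓)
size-2^1 implicants → -001  -010(✓)  -100(✓)  -110(✓)  -111(✓)  0-00(✓)  0-10(✓)  00-0(✓)  000-  01-0(✓)  011-(✓)  1-01  1-10(✓)  11-0(✓)  11-1(✓)  110-(✓)  111-(✓)
size-2^2 implicants → --10  -1-0  -11-  0--0  11--
Unchecked terms (primes): --10, -001, -1-0, -11-, 0--0, 000-, 1-01, 11--
Minterm coverage:
  m0 ⊆ 0--0,000-
  m1 ⊆ -001,000-
  m2 ⊆ --10,0--0
  m4 ⊆ -1-0,0--0
  m6 ⊆ --10,-1-0,-11-,0--0
  m7 ⊆ -11- [E]
  m9 ⊆ -001,1-01
  m10 ⊆ --10 [E]
  m12 ⊆ -1-0,11--
  m13 ⊆ 1-01,11--
  m14 ⊆ --10,-1-0,-11-,11--
  m15 ⊆ -11-,11--
E = {--10, -11-}

NO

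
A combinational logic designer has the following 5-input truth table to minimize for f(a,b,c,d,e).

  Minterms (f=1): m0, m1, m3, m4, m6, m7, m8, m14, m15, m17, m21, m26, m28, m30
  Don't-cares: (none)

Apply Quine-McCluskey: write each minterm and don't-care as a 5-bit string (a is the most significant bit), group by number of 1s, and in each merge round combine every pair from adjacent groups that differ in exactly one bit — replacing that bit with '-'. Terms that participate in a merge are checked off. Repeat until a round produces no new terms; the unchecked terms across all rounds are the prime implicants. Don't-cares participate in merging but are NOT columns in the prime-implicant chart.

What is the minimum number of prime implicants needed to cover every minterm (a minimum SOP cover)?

7

[col 0] 00000*, 00001*, 00011*, 00100*, 00110*, 00111*, 01000*, 01110*, 01111*, 10001*, 10101*, 11010*, 11100*, 11110*
[col 1] -0001, -1110, 0-000, 0-110*, 0-111*, 00-00, 00-11, 000-1, 0000-, 001-0, 0011-*, 0111-*, 10-01, 11-10, 111-0
[col 2] 0-11-
Prime implicants: -0001, -1110, 0-000, 0-11-, 00-00, 00-11, 000-1, 0000-, 001-0, 10-01, 11-10, 111-0
PI chart (minterm → PIs covering it):
  0 | 0-000,00-00,0000-
  1 | -0001,000-1,0000-
  3 | 00-11,000-1
  4 | 00-00,001-0
  6 | 0-11-,001-0
  7 | 0-11-,00-11
  8 | 0-000  (sole → essential)
  14 | -1110,0-11-
  15 | 0-11-  (sole → essential)
  17 | -0001,10-01
  21 | 10-01  (sole → essential)
  26 | 11-10  (sole → essential)
  28 | 111-0  (sole → essential)
  30 | -1110,11-10,111-0
Essential prime implicants: 0-000, 0-11-, 10-01, 11-10, 111-0
Petrick residual → 00-00, 000-1
Minimum SOP uses 7 PIs: a'c'd'e' + a'cd + a'b'd'e' + a'b'c'e + ab'd'e + abde' + abce'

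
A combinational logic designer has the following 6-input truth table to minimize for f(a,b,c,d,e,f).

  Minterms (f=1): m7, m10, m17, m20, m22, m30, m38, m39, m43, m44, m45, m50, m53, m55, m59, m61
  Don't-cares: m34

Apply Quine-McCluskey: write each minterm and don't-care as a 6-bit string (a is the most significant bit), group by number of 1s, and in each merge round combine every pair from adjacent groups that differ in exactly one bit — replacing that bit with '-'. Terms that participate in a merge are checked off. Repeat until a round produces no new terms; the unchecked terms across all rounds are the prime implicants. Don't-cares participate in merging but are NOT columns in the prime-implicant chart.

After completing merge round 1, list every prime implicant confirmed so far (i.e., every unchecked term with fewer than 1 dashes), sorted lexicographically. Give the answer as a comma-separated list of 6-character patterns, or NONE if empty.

size-2^0 implicants → 000111(✓)  001010  010001  010100(✓)  010110(✓)  011110(✓)  100010(✓)  100110(✓)  100111(✓)  101011(✓)  101100(✓)  101101(✓)  110010(✓)  110101(✓)  110111(✓)  111011(✓)  111101(✓)
size-2^1 implicants → -00111  01-110  0101-0  1-0010  1-0111  1-1011  1-1101  100-10  10011-  10110-  11-101  1101-1
Unchecked terms (primes): -00111, 001010, 01-110, 010001, 0101-0, 1-0010, 1-0111, 1-1011, 1-1101, 100-10, 10011-, 10110-, 11-101, 1101-1

001010, 010001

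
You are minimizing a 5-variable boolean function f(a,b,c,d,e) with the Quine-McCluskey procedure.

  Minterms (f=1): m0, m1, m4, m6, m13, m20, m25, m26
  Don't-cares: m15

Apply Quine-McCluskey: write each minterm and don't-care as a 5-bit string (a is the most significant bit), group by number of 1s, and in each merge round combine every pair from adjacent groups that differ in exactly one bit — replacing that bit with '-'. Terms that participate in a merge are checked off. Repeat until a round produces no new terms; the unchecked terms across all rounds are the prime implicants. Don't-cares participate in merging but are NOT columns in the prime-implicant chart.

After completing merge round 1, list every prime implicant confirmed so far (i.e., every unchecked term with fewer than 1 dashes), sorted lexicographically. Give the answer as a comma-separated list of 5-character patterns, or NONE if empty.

11001, 11010

[col 0] 00000*, 00001*, 00100*, 00110*, 01101*, 01111*, 10100*, 11001, 11010
[col 1] -0100, 00-00, 0000-, 001-0, 011-1
Prime implicants: -0100, 00-00, 0000-, 001-0, 011-1, 11001, 11010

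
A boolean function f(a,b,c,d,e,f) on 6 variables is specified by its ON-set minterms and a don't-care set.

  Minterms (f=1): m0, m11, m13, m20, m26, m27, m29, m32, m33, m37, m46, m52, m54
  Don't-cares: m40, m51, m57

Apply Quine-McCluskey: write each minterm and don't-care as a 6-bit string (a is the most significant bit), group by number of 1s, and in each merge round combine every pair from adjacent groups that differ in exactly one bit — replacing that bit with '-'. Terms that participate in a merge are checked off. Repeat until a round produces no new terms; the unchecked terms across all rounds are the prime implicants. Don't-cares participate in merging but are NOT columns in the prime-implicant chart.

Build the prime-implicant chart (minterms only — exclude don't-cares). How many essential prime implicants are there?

8

size-2^0 implicants → 000000(✓)  001011(✓)  001101(✓)  010100(✓)  011010(✓)  011011(✓)  011101(✓)  100000(✓)  100001(✓)  100101(✓)  101000(✓)  101110  110011  110100(✓)  110110(✓)  111001
size-2^1 implicants → -00000  -10100  0-1011  0-1101  01101-  10-000  100-01  10000-  1101-0
Unchecked terms (primes): -00000, -10100, 0-1011, 0-1101, 01101-, 10-000, 100-01, 10000-, 101110, 110011, 1101-0, 111001
Minterm coverage:
  m0 ⊆ -00000 [E]
  m11 ⊆ 0-1011 [E]
  m13 ⊆ 0-1101 [E]
  m20 ⊆ -10100 [E]
  m26 ⊆ 01101- [E]
  m27 ⊆ 0-1011,01101-
  m29 ⊆ 0-1101 [E]
  m32 ⊆ -00000,10-000,10000-
  m33 ⊆ 100-01,10000-
  m37 ⊆ 100-01 [E]
  m46 ⊆ 101110 [E]
  m52 ⊆ -10100,1101-0
  m54 ⊆ 1101-0 [E]
E = {-00000, -10100, 0-1011, 0-1101, 01101-, 100-01, 101110, 1101-0}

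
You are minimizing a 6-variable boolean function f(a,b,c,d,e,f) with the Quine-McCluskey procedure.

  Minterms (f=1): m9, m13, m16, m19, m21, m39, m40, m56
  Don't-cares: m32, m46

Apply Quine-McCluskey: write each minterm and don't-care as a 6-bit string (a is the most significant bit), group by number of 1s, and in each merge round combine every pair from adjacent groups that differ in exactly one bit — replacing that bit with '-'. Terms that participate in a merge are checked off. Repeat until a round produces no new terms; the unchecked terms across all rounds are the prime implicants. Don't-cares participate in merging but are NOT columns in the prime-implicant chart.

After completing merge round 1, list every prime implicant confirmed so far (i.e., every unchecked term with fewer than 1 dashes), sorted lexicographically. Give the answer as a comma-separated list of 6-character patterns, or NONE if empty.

Round 0: 001001✓ 001101✓ 010000 010011 010101 100000✓ 100111 101000✓ 101110 111000✓
Round 1: 001-01 1-1000 10-000
PIs = {001-01, 010000, 010011, 010101, 1-1000, 10-000, 100111, 101110}

010000, 010011, 010101, 100111, 101110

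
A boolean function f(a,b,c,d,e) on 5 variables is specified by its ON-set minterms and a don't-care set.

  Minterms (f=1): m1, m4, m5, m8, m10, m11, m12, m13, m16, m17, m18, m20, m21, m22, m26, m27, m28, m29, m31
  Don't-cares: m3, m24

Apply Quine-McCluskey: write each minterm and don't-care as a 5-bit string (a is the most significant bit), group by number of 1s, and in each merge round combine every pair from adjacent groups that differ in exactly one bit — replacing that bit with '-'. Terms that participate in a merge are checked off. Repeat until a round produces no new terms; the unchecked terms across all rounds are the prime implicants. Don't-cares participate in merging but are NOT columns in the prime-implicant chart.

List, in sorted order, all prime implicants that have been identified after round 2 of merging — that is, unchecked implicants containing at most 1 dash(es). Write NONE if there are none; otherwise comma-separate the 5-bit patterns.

Round 0: 00001✓ 00011✓ 00100✓ 00101✓ 01000✓ 01010✓ 01011✓ 01100✓ 01101✓ 10000✓ 10001✓ 10010✓ 10100✓ 10101✓ 10110✓ 11000✓ 11010✓ 11011✓ 11100✓ 11101✓ 11111✓
Round 1: -0001✓ -0100✓ -0101✓ -1000✓ -1010✓ -1011✓ -1100✓ -1101✓ 0-011 0-100✓ 0-101✓ 00-01✓ 000-1 0010-✓ 01-00✓ 010-0✓ 0101-✓ 0110-✓ 1-000✓ 1-010✓ 1-100✓ 1-101✓ 10-00✓ 10-01✓ 10-10✓ 100-0✓ 1000-✓ 101-0✓ 1010-✓ 11-00✓ 11-11 110-0✓ 1101-✓ 111-1 1110-✓
Round 2: --100✓ --101✓ -0-01 -010-✓ -1-00 -10-0 -101- -110-✓ 0-10-✓ 1--00 1-0-0 1-10-✓ 10--0 10-0-
Round 3: --10-
PIs = {--10-, -0-01, -1-00, -10-0, -101-, 0-011, 000-1, 1--00, 1-0-0, 10--0, 10-0-, 11-11, 111-1}

0-011, 000-1, 11-11, 111-1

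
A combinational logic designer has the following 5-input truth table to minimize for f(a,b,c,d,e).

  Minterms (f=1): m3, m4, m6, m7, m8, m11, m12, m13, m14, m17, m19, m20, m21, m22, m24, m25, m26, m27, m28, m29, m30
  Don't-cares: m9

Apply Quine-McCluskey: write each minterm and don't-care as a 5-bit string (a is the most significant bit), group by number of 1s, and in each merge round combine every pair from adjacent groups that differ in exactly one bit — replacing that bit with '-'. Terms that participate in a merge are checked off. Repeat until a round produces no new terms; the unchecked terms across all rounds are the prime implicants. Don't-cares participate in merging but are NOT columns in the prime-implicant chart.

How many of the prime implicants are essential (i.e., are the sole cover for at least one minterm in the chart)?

Round 0: 00011✓ 00100✓ 00110✓ 00111✓ 01000✓ 01001✓ 01011✓ 01100✓ 01101✓ 01110✓ 10001✓ 10011✓ 10100✓ 10101✓ 10110✓ 11000✓ 11001✓ 11010✓ 11011✓ 11100✓ 11101✓ 11110✓
Round 1: -0011✓ -0100✓ -0110✓ -1000✓ -1001✓ -1011✓ -1100✓ -1101✓ -1110✓ 0-011✓ 0-100✓ 0-110✓ 00-11 001-0✓ 0011- 01-00✓ 01-01✓ 010-1✓ 0100-✓ 011-0✓ 0110-✓ 1-001✓ 1-011✓ 1-100✓ 1-101✓ 1-110✓ 10-01✓ 100-1✓ 101-0✓ 1010-✓ 11-00✓ 11-01✓ 11-10✓ 110-0✓ 110-1✓ 1100-✓ 1101-✓ 111-0✓ 1110-✓
Round 2: --011 --100✓ --110✓ -01-0✓ -1-00✓ -1-01✓ -10-1 -100-✓ -11-0✓ -110-✓ 0-1-0✓ 01-0-✓ 1--01 1-0-1 1-1-0✓ 1-10- 11--0 11-0-✓ 110--
Round 3: --1-0 -1-0-
PIs = {--011, --1-0, -1-0-, -10-1, 00-11, 0011-, 1--01, 1-0-1, 1-10-, 11--0, 110--}
Coverage chart:
  m3: --011,00-11
  m4: --1-0 ←essential
  m6: --1-0,0011-
  m7: 00-11,0011-
  m8: -1-0- ←essential
  m11: --011,-10-1
  m12: --1-0,-1-0-
  m13: -1-0- ←essential
  m14: --1-0 ←essential
  m17: 1--01,1-0-1
  m19: --011,1-0-1
  m20: --1-0,1-10-
  m21: 1--01,1-10-
  m22: --1-0 ←essential
  m24: -1-0-,11--0,110--
  m25: -1-0-,-10-1,1--01,1-0-1,110--
  m26: 11--0,110--
  m27: --011,-10-1,1-0-1,110--
  m28: --1-0,-1-0-,1-10-,11--0
  m29: -1-0-,1--01,1-10-
  m30: --1-0,11--0
Essential: --1-0, -1-0-

2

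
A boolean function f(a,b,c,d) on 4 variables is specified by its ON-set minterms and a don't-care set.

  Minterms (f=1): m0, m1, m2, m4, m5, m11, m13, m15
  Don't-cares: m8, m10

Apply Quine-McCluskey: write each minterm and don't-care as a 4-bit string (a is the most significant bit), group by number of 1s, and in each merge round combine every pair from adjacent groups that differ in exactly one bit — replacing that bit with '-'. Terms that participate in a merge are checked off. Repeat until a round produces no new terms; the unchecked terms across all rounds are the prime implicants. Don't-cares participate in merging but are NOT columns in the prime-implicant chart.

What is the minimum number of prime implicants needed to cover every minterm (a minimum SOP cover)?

size-2^0 implicants → 0000(✓)  0001(✓)  0010(✓)  0100(✓)  0101(✓)  1000(✓)  1010(✓)  1011(✓)  1101(✓)  1111(✓)
size-2^1 implicants → -000(✓)  -010(✓)  -101  0-00(✓)  0-01(✓)  00-0(✓)  000-(✓)  010-(✓)  1-11  10-0(✓)  101-  11-1
size-2^2 implicants → -0-0  0-0-
Unchecked terms (primes): -0-0, -101, 0-0-, 1-11, 101-, 11-1
Minterm coverage:
  m0 ⊆ -0-0,0-0-
  m1 ⊆ 0-0- [E]
  m2 ⊆ -0-0 [E]
  m4 ⊆ 0-0- [E]
  m5 ⊆ -101,0-0-
  m11 ⊆ 1-11,101-
  m13 ⊆ -101,11-1
  m15 ⊆ 1-11,11-1
E = {-0-0, 0-0-}
Petrick residual → -101, 1-11
Cover = b'd' + bc'd + a'c' + acd  |cover|=4

4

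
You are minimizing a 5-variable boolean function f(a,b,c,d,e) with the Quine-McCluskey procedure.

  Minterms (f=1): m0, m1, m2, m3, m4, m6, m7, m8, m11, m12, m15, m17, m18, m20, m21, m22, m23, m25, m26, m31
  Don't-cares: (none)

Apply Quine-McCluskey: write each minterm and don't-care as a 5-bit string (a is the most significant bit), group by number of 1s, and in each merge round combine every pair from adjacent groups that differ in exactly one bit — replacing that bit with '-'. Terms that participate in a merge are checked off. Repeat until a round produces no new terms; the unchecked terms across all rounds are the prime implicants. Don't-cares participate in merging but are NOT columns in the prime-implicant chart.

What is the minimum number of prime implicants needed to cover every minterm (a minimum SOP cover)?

8

[col 0] 00000*, 00001*, 00010*, 00011*, 00100*, 00110*, 00111*, 01000*, 01011*, 01100*, 01111*, 10001*, 10010*, 10100*, 10101*, 10110*, 10111*, 11001*, 11010*, 11111*
[col 1] -0001, -0010*, -0100*, -0110*, -0111*, -1111*, 0-000*, 0-011*, 0-100*, 0-111*, 00-00*, 00-10*, 00-11*, 000-0*, 000-1*, 0000-*, 0001-*, 001-0*, 0011-*, 01-00*, 01-11*, 1-001, 1-010, 1-111*, 10-01, 10-10*, 101-0*, 101-1*, 1010-*, 1011-*
[col 2] --111, -0-10, -01-0, -011-, 0--00, 0--11, 00--0, 00-1-, 000--, 101--
Prime implicants: --111, -0-10, -0001, -01-0, -011-, 0--00, 0--11, 00--0, 00-1-, 000--, 1-001, 1-010, 10-01, 101--
PI chart (minterm → PIs covering it):
  0 | 0--00,00--0,000--
  1 | -0001,000--
  2 | -0-10,00--0,00-1-,000--
  3 | 0--11,00-1-,000--
  4 | -01-0,0--00,00--0
  6 | -0-10,-01-0,-011-,00--0,00-1-
  7 | --111,-011-,0--11,00-1-
  8 | 0--00  (sole → essential)
  11 | 0--11  (sole → essential)
  12 | 0--00  (sole → essential)
  15 | --111,0--11
  17 | -0001,1-001,10-01
  18 | -0-10,1-010
  20 | -01-0,101--
  21 | 10-01,101--
  22 | -0-10,-01-0,-011-,101--
  23 | --111,-011-,101--
  25 | 1-001  (sole → essential)
  26 | 1-010  (sole → essential)
  31 | --111  (sole → essential)
Essential prime implicants: --111, 0--00, 0--11, 1-001, 1-010
Petrick residual → -0-10, -0001, 101--
Minimum SOP uses 8 PIs: cde + b'de' + b'c'd'e + a'd'e' + a'de + ac'd'e + ac'de' + ab'c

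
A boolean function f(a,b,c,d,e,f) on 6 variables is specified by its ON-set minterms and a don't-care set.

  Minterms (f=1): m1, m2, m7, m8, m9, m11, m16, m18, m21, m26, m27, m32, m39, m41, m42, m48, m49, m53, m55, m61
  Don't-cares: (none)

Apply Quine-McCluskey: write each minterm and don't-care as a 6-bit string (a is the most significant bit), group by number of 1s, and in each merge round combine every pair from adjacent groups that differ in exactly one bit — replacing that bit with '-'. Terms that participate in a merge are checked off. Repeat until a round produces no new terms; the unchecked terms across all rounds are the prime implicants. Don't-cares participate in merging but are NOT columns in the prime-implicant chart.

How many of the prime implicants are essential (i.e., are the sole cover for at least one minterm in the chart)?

9

Round 0: 000001✓ 000010✓ 000111✓ 001000✓ 001001✓ 001011✓ 010000✓ 010010✓ 010101✓ 011010✓ 011011✓ 100000✓ 100111✓ 101001✓ 101010 110000✓ 110001✓ 110101✓ 110111✓ 111101✓
Round 1: -00111 -01001 -10000 -10101 0-0010 0-1011 00-001 0010-1 00100- 01-010 0100-0 01101- 1-0000 1-0111 11-101 110-01 11000- 1101-1
PIs = {-00111, -01001, -10000, -10101, 0-0010, 0-1011, 00-001, 0010-1, 00100-, 01-010, 0100-0, 01101-, 1-0000, 1-0111, 101010, 11-101, 110-01, 11000-, 1101-1}
Coverage chart:
  m1: 00-001 ←essential
  m2: 0-0010 ←essential
  m7: -00111 ←essential
  m8: 00100- ←essential
  m9: -01001,00-001,0010-1,00100-
  m11: 0-1011,0010-1
  m16: -10000,0100-0
  m18: 0-0010,01-010,0100-0
  m21: -10101 ←essential
  m26: 01-010,01101-
  m27: 0-1011,01101-
  m32: 1-0000 ←essential
  m39: -00111,1-0111
  m41: -01001 ←essential
  m42: 101010 ←essential
  m48: -10000,1-0000,11000-
  m49: 110-01,11000-
  m53: -10101,11-101,110-01,1101-1
  m55: 1-0111,1101-1
  m61: 11-101 ←essential
Essential: -00111, -01001, -10101, 0-0010, 00-001, 00100-, 1-0000, 101010, 11-101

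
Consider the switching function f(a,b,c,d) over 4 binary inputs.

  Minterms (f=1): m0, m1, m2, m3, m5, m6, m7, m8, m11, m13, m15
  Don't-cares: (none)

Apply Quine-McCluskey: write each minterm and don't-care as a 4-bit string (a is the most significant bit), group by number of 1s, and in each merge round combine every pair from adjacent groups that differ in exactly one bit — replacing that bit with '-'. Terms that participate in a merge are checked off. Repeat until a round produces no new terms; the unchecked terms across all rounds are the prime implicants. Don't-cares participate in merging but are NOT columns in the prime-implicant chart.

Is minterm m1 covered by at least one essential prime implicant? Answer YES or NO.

[col 0] 0000*, 0001*, 0010*, 0011*, 0101*, 0110*, 0111*, 1000*, 1011*, 1101*, 1111*
[col 1] -000, -011*, -101*, -111*, 0-01*, 0-10*, 0-11*, 00-0*, 00-1*, 000-*, 001-*, 01-1*, 011-*, 1-11*, 11-1*
[col 2] --11, -1-1, 0--1, 0-1-, 00--
Prime implicants: --11, -000, -1-1, 0--1, 0-1-, 00--
PI chart (minterm → PIs covering it):
  0 | -000,00--
  1 | 0--1,00--
  2 | 0-1-,00--
  3 | --11,0--1,0-1-,00--
  5 | -1-1,0--1
  6 | 0-1-  (sole → essential)
  7 | --11,-1-1,0--1,0-1-
  8 | -000  (sole → essential)
  11 | --11  (sole → essential)
  13 | -1-1  (sole → essential)
  15 | --11,-1-1
Essential prime implicants: --11, -000, -1-1, 0-1-

NO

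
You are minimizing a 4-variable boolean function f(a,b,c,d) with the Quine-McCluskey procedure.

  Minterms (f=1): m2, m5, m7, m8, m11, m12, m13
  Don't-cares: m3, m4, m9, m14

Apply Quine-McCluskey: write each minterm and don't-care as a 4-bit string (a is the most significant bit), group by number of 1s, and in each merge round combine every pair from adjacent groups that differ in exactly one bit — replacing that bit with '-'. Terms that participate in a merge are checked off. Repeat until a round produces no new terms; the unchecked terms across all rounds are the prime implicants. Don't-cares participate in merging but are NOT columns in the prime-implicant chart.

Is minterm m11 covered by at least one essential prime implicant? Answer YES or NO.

NO

size-2^0 implicants → 0010(✓)  0011(✓)  0100(✓)  0101(✓)  0111(✓)  1000(✓)  1001(✓)  1011(✓)  1100(✓)  1101(✓)  1110(✓)
size-2^1 implicants → -011  -100(✓)  -101(✓)  0-11  001-  01-1  010-(✓)  1-00(✓)  1-01(✓)  10-1  100-(✓)  11-0  110-(✓)
size-2^2 implicants → -10-  1-0-
Unchecked terms (primes): -011, -10-, 0-11, 001-, 01-1, 1-0-, 10-1, 11-0
Minterm coverage:
  m2 ⊆ 001- [E]
  m5 ⊆ -10-,01-1
  m7 ⊆ 0-11,01-1
  m8 ⊆ 1-0- [E]
  m11 ⊆ -011,10-1
  m12 ⊆ -10-,1-0-,11-0
  m13 ⊆ -10-,1-0-
E = {001-, 1-0-}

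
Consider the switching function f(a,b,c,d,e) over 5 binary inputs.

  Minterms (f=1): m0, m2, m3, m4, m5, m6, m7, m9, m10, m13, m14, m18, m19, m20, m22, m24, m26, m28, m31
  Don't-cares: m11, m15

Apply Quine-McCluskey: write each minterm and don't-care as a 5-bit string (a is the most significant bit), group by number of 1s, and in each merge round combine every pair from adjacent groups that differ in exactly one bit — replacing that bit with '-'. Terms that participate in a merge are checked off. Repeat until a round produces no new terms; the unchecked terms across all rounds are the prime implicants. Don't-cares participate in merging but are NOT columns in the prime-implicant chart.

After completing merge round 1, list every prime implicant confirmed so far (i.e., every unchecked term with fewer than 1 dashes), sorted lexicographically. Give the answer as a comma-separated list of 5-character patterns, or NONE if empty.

[col 0] 00000*, 00010*, 00011*, 00100*, 00101*, 00110*, 00111*, 01001*, 01010*, 01011*, 01101*, 01110*, 01111*, 10010*, 10011*, 10100*, 10110*, 11000*, 11010*, 11100*, 11111*
[col 1] -0010*, -0011*, -0100*, -0110*, -1010*, -1111, 0-010*, 0-011*, 0-101*, 0-110*, 0-111*, 00-00*, 00-10*, 00-11*, 000-0*, 0001-*, 001-0*, 001-1*, 0010-*, 0011-*, 01-01*, 01-10*, 01-11*, 010-1*, 0101-*, 011-1*, 0111-*, 1-010*, 1-100, 10-10*, 1001-*, 101-0*, 11-00, 110-0
[col 2] --010, -0-10, -001-, -01-0, 0--10*, 0--11*, 0-01-*, 0-1-1, 0-11-*, 00--0, 00-1-*, 001--, 01--1, 01-1-*
[col 3] 0--1-
Prime implicants: --010, -0-10, -001-, -01-0, -1111, 0--1-, 0-1-1, 00--0, 001--, 01--1, 1-100, 11-00, 110-0

NONE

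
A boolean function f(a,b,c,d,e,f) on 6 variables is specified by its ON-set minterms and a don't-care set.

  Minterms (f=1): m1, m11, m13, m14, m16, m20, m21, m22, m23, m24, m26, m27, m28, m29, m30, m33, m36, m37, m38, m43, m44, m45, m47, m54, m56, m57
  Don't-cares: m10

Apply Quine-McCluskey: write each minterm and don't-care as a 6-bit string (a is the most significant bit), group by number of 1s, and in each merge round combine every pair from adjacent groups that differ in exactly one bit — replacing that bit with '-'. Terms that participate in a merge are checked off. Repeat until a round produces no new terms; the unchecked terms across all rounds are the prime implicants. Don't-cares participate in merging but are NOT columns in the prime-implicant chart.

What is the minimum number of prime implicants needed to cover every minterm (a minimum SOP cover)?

[col 0] 000001*, 001010*, 001011*, 001101*, 001110*, 010000*, 010100*, 010101*, 010110*, 010111*, 011000*, 011010*, 011011*, 011100*, 011101*, 011110*, 100001*, 100100*, 100101*, 100110*, 101011*, 101100*, 101101*, 101111*, 110110*, 111000*, 111001*
[col 1] -00001, -01011, -01101, -10110, -11000, 0-1010*, 0-1011*, 0-1101, 0-1110*, 001-10*, 00101-*, 01-000*, 01-100*, 01-101*, 01-110*, 010-00*, 0101-0*, 0101-1*, 01010-*, 01011-*, 011-00*, 011-10*, 0110-0*, 01101-*, 0111-0*, 01110-*, 1-0110, 10-100*, 10-101*, 100-01, 1001-0, 10010-*, 101-11, 1011-1, 10110-*, 11100-
[col 2] 0-1-10, 0-101-, 01--00, 01-1-0, 01-10-, 0101--, 011--0, 10-10-
Prime implicants: -00001, -01011, -01101, -10110, -11000, 0-1-10, 0-101-, 0-1101, 01--00, 01-1-0, 01-10-, 0101--, 011--0, 1-0110, 10-10-, 100-01, 1001-0, 101-11, 1011-1, 11100-
PI chart (minterm → PIs covering it):
  1 | -00001  (sole → essential)
  11 | -01011,0-101-
  13 | -01101,0-1101
  14 | 0-1-10  (sole → essential)
  16 | 01--00  (sole → essential)
  20 | 01--00,01-1-0,01-10-,0101--
  21 | 01-10-,0101--
  22 | -10110,01-1-0,0101--
  23 | 0101--  (sole → essential)
  24 | -11000,01--00,011--0
  26 | 0-1-10,0-101-,011--0
  27 | 0-101-  (sole → essential)
  28 | 01--00,01-1-0,01-10-,011--0
  29 | 0-1101,01-10-
  30 | 0-1-10,01-1-0,011--0
  33 | -00001,100-01
  36 | 10-10-,1001-0
  37 | 10-10-,100-01
  38 | 1-0110,1001-0
  43 | -01011,101-11
  44 | 10-10-  (sole → essential)
  45 | -01101,10-10-,1011-1
  47 | 101-11,1011-1
  54 | -10110,1-0110
  56 | -11000,11100-
  57 | 11100-  (sole → essential)
Essential prime implicants: -00001, 0-1-10, 0-101-, 01--00, 0101--, 10-10-, 11100-
Petrick residual → 0-1101, 1-0110, 101-11
Minimum SOP uses 10 PIs: b'c'd'e'f + a'cef' + a'cd'e + a'cde'f + a'be'f' + a'bc'd + ac'def' + ab'de' + ab'cef + abcd'e'

10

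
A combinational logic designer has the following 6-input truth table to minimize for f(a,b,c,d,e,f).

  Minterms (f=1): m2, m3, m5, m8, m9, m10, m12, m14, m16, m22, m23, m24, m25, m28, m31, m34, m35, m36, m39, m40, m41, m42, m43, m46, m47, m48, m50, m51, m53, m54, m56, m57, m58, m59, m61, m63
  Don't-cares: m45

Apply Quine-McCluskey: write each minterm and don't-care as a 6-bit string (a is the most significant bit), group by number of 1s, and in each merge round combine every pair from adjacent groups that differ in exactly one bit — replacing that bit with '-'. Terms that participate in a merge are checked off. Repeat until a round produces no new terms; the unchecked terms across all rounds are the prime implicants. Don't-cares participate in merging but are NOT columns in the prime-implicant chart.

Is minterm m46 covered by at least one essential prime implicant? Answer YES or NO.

Round 0: 000010✓ 000011✓ 000101 001000✓ 001001✓ 001010✓ 001100✓ 001110✓ 010000✓ 010110✓ 010111✓ 011000✓ 011001✓ 011100✓ 011111✓ 100010✓ 100011✓ 100100 100111✓ 101000✓ 101001✓ 101010✓ 101011✓ 101101✓ 101110✓ 101111✓ 110000✓ 110010✓ 110011✓ 110101✓ 110110✓ 111000✓ 111001✓ 111010✓ 111011✓ 111101✓ 111111✓
Round 1: -00010✓ -00011✓ -01000✓ -01001✓ -01010✓ -01110✓ -10000✓ -10110 -11000✓ -11001✓ -11111 0-1000✓ 0-1001✓ 0-1100✓ 00-010✓ 00001-✓ 001-00✓ 001-10✓ 0010-0✓ 00100-✓ 0011-0✓ 01-000✓ 01-111 01011- 011-00✓ 01100-✓ 1-0010✓ 1-0011✓ 1-1000✓ 1-1001✓ 1-1010✓ 1-1011✓ 1-1101✓ 1-1111✓ 10-010✓ 10-011✓ 10-111✓ 100-11✓ 10001-✓ 101-01✓ 101-10✓ 101-11✓ 1010-0✓ 1010-1✓ 10100-✓ 10101-✓ 1011-1✓ 10111-✓ 11-000✓ 11-010✓ 11-011✓ 11-101 110-10 1100-0✓ 11001-✓ 111-01✓ 111-11✓ 1110-0✓ 1110-1✓ 11100-✓ 11101-✓ 1111-1✓
Round 2: --1000✓ --1001✓ -0-010 -0001- -01-10 -010-0 -0100-✓ -1-000 -1100-✓ 0-1-00 0-100-✓ 001--0 1--010✓ 1--011✓ 1-001-✓ 1-1-01✓ 1-1-11✓ 1-10-0✓ 1-10-1✓ 1-100-✓ 1-101-✓ 1-11-1✓ 10--11 10-01-✓ 101--1✓ 101-1- 1010--✓ 11-0-0 11-01-✓ 111--1✓ 1110--✓
Round 3: --100- 1--01- 1-1--1 1-10--
PIs = {--100-, -0-010, -0001-, -01-10, -010-0, -1-000, -10110, -11111, 0-1-00, 000101, 001--0, 01-111, 01011-, 1--01-, 1-1--1, 1-10--, 10--11, 100100, 101-1-, 11-0-0, 11-101, 110-10}
Coverage chart:
  m2: -0-010,-0001-
  m3: -0001- ←essential
  m5: 000101 ←essential
  m8: --100-,-010-0,0-1-00,001--0
  m9: --100- ←essential
  m10: -0-010,-01-10,-010-0,001--0
  m12: 0-1-00,001--0
  m14: -01-10,001--0
  m16: -1-000 ←essential
  m22: -10110,01011-
  m23: 01-111,01011-
  m24: --100-,-1-000,0-1-00
  m25: --100- ←essential
  m28: 0-1-00 ←essential
  m31: -11111,01-111
  m34: -0-010,-0001-,1--01-
  m35: -0001-,1--01-,10--11
  m36: 100100 ←essential
  m39: 10--11 ←essential
  m40: --100-,-010-0,1-10--
  m41: --100-,1-1--1,1-10--
  m42: -0-010,-01-10,-010-0,1--01-,1-10--,101-1-
  m43: 1--01-,1-1--1,1-10--,10--11,101-1-
  m46: -01-10,101-1-
  m47: 1-1--1,10--11,101-1-
  m48: -1-000,11-0-0
  m50: 1--01-,11-0-0,110-10
  m51: 1--01- ←essential
  m53: 11-101 ←essential
  m54: -10110,110-10
  m56: --100-,-1-000,1-10--,11-0-0
  m57: --100-,1-1--1,1-10--
  m58: 1--01-,1-10--,11-0-0
  m59: 1--01-,1-1--1,1-10--
  m61: 1-1--1,11-101
  m63: -11111,1-1--1
Essential: --100-, -0001-, -1-000, 0-1-00, 000101, 1--01-, 10--11, 100100, 11-101

NO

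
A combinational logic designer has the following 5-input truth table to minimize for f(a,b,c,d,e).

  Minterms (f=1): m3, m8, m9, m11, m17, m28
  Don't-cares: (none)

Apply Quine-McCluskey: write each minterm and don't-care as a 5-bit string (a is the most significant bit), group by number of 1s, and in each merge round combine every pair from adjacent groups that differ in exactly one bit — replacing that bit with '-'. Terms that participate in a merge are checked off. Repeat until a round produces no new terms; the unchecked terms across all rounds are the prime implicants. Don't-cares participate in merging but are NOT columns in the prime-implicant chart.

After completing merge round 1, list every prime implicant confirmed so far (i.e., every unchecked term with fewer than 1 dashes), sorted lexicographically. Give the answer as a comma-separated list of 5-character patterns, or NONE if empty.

size-2^0 implicants → 00011(✓)  01000(✓)  01001(✓)  01011(✓)  10001  11100
size-2^1 implicants → 0-011  010-1  0100-
Unchecked terms (primes): 0-011, 010-1, 0100-, 10001, 11100

10001, 11100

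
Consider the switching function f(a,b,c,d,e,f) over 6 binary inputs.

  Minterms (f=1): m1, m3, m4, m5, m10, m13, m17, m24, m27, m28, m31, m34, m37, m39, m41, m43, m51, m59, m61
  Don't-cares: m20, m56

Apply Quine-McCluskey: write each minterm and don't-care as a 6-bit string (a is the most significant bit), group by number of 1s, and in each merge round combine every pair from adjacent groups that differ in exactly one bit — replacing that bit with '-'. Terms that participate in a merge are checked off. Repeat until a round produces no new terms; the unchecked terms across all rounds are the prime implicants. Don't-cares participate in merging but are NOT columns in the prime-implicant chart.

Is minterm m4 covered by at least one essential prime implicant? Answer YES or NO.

NO

size-2^0 implicants → 000001(✓)  000011(✓)  000100(✓)  000101(✓)  001010  001101(✓)  010001(✓)  010100(✓)  011000(✓)  011011(✓)  011100(✓)  011111(✓)  100010  100101(✓)  100111(✓)  101001(✓)  101011(✓)  110011(✓)  111000(✓)  111011(✓)  111101
size-2^1 implicants → -00101  -11000  -11011  0-0001  0-0100  00-101  000-01  0000-1  00010-  01-100  011-00  011-11  1-1011  1001-1  1010-1  11-011
Unchecked terms (primes): -00101, -11000, -11011, 0-0001, 0-0100, 00-101, 000-01, 0000-1, 00010-, 001010, 01-100, 011-00, 011-11, 1-1011, 100010, 1001-1, 1010-1, 11-011, 111101
Minterm coverage:
  m1 ⊆ 0-0001,000-01,0000-1
  m3 ⊆ 0000-1 [E]
  m4 ⊆ 0-0100,00010-
  m5 ⊆ -00101,00-101,000-01,00010-
  m10 ⊆ 001010 [E]
  m13 ⊆ 00-101 [E]
  m17 ⊆ 0-0001 [E]
  m24 ⊆ -11000,011-00
  m27 ⊆ -11011,011-11
  m28 ⊆ 01-100,011-00
  m31 ⊆ 011-11 [E]
  m34 ⊆ 100010 [E]
  m37 ⊆ -00101,1001-1
  m39 ⊆ 1001-1 [E]
  m41 ⊆ 1010-1 [E]
  m43 ⊆ 1-1011,1010-1
  m51 ⊆ 11-011 [E]
  m59 ⊆ -11011,1-1011,11-011
  m61 ⊆ 111101 [E]
E = {0-0001, 00-101, 0000-1, 001010, 011-11, 100010, 1001-1, 1010-1, 11-011, 111101}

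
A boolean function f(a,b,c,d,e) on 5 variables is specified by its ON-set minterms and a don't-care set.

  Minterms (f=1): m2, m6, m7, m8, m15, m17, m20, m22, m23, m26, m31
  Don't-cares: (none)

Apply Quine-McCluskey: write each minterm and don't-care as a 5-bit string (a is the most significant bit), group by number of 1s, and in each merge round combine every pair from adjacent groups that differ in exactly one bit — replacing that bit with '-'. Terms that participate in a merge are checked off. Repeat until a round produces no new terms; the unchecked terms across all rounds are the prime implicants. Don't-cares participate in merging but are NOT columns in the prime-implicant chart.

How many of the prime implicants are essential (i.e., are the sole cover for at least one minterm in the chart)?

6

size-2^0 implicants → 00010(✓)  00110(✓)  00111(✓)  01000  01111(✓)  10001  10100(✓)  10110(✓)  10111(✓)  11010  11111(✓)
size-2^1 implicants → -0110(✓)  -0111(✓)  -1111(✓)  0-111(✓)  00-10  0011-(✓)  1-111(✓)  101-0  1011-(✓)
size-2^2 implicants → --111  -011-
Unchecked terms (primes): --111, -011-, 00-10, 01000, 10001, 101-0, 11010
Minterm coverage:
  m2 ⊆ 00-10 [E]
  m6 ⊆ -011-,00-10
  m7 ⊆ --111,-011-
  m8 ⊆ 01000 [E]
  m15 ⊆ --111 [E]
  m17 ⊆ 10001 [E]
  m20 ⊆ 101-0 [E]
  m22 ⊆ -011-,101-0
  m23 ⊆ --111,-011-
  m26 ⊆ 11010 [E]
  m31 ⊆ --111 [E]
E = {--111, 00-10, 01000, 10001, 101-0, 11010}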